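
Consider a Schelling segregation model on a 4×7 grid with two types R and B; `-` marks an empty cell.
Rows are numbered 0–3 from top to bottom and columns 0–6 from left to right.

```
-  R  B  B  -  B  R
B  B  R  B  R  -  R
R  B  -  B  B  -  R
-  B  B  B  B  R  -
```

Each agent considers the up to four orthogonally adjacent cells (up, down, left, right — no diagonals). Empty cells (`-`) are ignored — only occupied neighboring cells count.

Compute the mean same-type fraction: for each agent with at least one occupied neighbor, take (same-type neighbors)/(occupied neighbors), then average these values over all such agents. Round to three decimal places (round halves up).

Row 0: (0,1)R 0/2 · (0,2)B 1/3 · (0,3)B 2/2 · (0,5)B 0/1 · (0,6)R 1/2
Row 1: (1,0)B 1/2 · (1,1)B 2/4 · (1,2)R 0/3 · (1,3)B 2/4 · (1,4)R 0/2 · (1,6)R 2/2
Row 2: (2,0)R 0/2 · (2,1)B 2/3 · (2,3)B 3/3 · (2,4)B 2/3 · (2,6)R 1/1
Row 3: (3,1)B 2/2 · (3,2)B 2/2 · (3,3)B 3/3 · (3,4)B 2/3 · (3,5)R 0/1
Sum over 21 agents: 0/2 + 1/3 + 2/2 + 0/1 + 1/2 + 1/2 + 2/4 + 0/3 + 2/4 + 0/2 + 2/2 + 0/2 + 2/3 + 3/3 + 2/3 + 1/1 + 2/2 + 2/2 + 3/3 + 2/3 + 0/1 = 34/3; mean = 34/3 ÷ 21 = 34/63 = 0.539682… → 0.540.

0.540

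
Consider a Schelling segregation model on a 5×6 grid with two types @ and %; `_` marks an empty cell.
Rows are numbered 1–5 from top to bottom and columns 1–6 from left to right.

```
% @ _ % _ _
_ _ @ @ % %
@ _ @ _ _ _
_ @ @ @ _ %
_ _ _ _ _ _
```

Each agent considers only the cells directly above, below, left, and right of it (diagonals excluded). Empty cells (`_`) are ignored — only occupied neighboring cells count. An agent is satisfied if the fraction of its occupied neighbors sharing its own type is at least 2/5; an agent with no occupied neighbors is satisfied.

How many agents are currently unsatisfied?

Row 1: (1,1)% 0/1 ✗ · (1,2)@ 0/1 ✗ · (1,4)% 0/1 ✗
Row 2: (2,3)@ 2/2 ✓ · (2,4)@ 1/3 ✗ · (2,5)% 1/2 ✓ · (2,6)% 1/1 ✓
Row 3: (3,1)@ 0/0 ✓ · (3,3)@ 2/2 ✓
Row 4: (4,2)@ 1/1 ✓ · (4,3)@ 3/3 ✓ · (4,4)@ 1/1 ✓ · (4,6)% 0/0 ✓
Unsatisfied: (1,1), (1,2), (1,4), (2,4) — 4 in total.

4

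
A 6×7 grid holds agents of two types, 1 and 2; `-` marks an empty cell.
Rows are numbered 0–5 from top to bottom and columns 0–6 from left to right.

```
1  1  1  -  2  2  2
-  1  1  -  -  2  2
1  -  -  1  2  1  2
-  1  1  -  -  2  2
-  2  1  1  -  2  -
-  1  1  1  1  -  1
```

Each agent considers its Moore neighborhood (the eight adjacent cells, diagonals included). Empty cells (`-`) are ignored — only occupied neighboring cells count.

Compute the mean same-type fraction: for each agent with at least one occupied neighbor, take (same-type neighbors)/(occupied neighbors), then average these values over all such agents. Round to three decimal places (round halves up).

0.758

(0,0)1 2/2
(0,1)1 4/4
(0,2)1 3/3
(0,4)2 2/2
(0,5)2 4/4
(0,6)2 3/3
(1,1)1 5/5
(1,2)1 4/4
(1,5)2 6/7
(1,6)2 4/5
(2,0)1 2/2
(2,3)1 2/3
(2,4)2 2/4
(2,5)1 0/6
(2,6)2 4/5
(3,1)1 3/4
(3,2)1 4/5
(3,5)2 4/5
(3,6)2 3/4
(4,1)2 0/5
(4,2)1 6/7
(4,3)1 5/5
(4,5)2 2/4
(5,1)1 2/3
(5,2)1 4/5
(5,3)1 4/4
(5,4)1 2/3
(5,6)1 0/1
Sum over 28 agents: 2/2 + 4/4 + 3/3 + 2/2 + 4/4 + 3/3 + 5/5 + 4/4 + 6/7 + 4/5 + 2/2 + 2/3 + 2/4 + 0/6 + 4/5 + 3/4 + 4/5 + 4/5 + 3/4 + 0/5 + 6/7 + 5/5 + 2/4 + 2/3 + 4/5 + 4/4 + 2/3 + 0/1 = 297/14; mean = 297/14 ÷ 28 = 297/392 = 0.757653… → 0.758.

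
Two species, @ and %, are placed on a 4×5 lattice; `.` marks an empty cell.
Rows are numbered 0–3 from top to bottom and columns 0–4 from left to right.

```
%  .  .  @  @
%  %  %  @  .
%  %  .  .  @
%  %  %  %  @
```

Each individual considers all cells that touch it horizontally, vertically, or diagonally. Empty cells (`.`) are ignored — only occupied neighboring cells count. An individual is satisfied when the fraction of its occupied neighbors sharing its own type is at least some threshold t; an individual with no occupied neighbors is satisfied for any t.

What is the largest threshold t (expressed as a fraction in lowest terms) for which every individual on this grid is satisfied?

1/3

(0,0)% 2/2
(0,3)@ 2/3
(0,4)@ 2/2
(1,0)% 4/4
(1,1)% 5/5
(1,2)% 2/4
(1,3)@ 3/4
(2,0)% 5/5
(2,1)% 7/7
(2,4)@ 2/3
(3,0)% 3/3
(3,1)% 4/4
(3,2)% 3/3
(3,3)% 1/3
(3,4)@ 1/2
The smallest same-type fraction is 1/3 at (3,3), which reduces to 1/3. Any threshold above that leaves this individual unsatisfied.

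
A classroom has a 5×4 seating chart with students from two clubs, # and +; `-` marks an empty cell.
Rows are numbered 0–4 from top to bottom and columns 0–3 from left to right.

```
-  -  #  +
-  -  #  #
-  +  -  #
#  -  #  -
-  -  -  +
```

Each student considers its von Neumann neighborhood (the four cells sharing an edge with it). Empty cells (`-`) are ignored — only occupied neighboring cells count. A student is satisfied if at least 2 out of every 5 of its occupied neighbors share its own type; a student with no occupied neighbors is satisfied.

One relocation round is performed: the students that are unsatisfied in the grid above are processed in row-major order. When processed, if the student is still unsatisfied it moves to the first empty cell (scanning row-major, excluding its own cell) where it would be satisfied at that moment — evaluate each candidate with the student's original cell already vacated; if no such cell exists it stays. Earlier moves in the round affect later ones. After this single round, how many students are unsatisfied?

0

Initially unsatisfied (in order): (0,3).
  (0,3) → (0,0).
Resulting grid:
+ - # -
- - # #
- + - #
# - # -
- - - +
All satisfied now.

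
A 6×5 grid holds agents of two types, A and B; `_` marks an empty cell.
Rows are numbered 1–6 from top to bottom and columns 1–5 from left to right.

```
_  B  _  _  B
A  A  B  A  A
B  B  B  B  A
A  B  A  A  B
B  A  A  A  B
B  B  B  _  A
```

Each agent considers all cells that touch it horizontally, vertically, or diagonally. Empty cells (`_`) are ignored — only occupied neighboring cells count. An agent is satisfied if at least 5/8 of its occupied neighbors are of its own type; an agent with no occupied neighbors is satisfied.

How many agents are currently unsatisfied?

(1,2)B 1/3 not
(1,5)B 0/2 not
(2,1)A 1/4 not
(2,2)A 1/6 not
(2,3)B 4/6 satisfied
(2,4)A 2/6 not
(2,5)A 2/4 not
(3,1)B 2/5 not
(3,2)B 4/8 not
(3,3)B 4/8 not
(3,4)B 3/8 not
(3,5)A 3/5 not
(4,1)A 1/5 not
(4,2)B 4/8 not
(4,3)A 4/8 not
(4,4)A 4/8 not
(4,5)B 2/5 not
(5,1)B 3/5 not
(5,2)A 3/8 not
(5,3)A 4/7 not
(5,4)A 4/7 not
(5,5)B 1/4 not
(6,1)B 2/3 satisfied
(6,2)B 3/5 not
(6,3)B 1/4 not
(6,5)A 1/2 not
Unsatisfied: (1,2), (1,5), (2,1), (2,2), (2,4), (2,5), (3,1), (3,2), (3,3), (3,4), (3,5), (4,1), (4,2), (4,3), (4,4), (4,5), (5,1), (5,2), (5,3), (5,4), (5,5), (6,2), (6,3), (6,5) — 24 in total.

24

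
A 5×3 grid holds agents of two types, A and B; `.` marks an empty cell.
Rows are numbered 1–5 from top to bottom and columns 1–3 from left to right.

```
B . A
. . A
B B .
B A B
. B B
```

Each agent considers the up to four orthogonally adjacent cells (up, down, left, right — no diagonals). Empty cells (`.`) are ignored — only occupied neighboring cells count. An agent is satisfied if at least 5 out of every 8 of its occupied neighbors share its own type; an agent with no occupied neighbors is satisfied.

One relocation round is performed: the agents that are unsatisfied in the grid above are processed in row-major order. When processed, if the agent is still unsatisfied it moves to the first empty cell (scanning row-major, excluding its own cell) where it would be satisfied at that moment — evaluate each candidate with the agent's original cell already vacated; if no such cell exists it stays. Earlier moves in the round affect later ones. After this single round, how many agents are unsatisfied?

Initially unsatisfied (in order): (3,2), (4,1), (4,2), (4,3), (5,2).
  (3,2) → (2,1).
  (4,1) → (5,1).
  (4,2): no empty cell satisfies it; stays.
  (4,3) → (4,1).
  (5,2): now satisfied by earlier moves; stays.
Resulting grid:
B . A
B . A
B . .
B A .
B B B
Unsatisfied now: (4,2).

1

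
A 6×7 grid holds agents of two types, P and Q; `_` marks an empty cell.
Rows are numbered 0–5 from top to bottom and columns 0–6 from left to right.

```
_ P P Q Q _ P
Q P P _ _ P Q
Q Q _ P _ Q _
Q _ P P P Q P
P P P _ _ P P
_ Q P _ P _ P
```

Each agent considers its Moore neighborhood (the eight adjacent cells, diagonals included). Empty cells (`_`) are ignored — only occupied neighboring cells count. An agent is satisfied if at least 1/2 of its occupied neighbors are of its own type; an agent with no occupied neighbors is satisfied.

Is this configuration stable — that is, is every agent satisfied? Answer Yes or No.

No

Row 0: (0,1)P 3/4 satisfied · (0,2)P 3/4 satisfied · (0,3)Q 1/3 not · (0,4)Q 1/2 satisfied · (0,6)P 1/2 satisfied
Row 1: (1,0)Q 2/4 satisfied · (1,1)P 3/6 satisfied · (1,2)P 4/6 satisfied · (1,5)P 1/4 not · (1,6)Q 1/3 not
Row 2: (2,0)Q 3/4 satisfied · (2,1)Q 3/6 satisfied · (2,3)P 4/4 satisfied · (2,5)Q 2/5 not
Row 3: (3,0)Q 2/4 satisfied · (3,2)P 4/5 satisfied · (3,3)P 4/4 satisfied · (3,4)P 3/5 satisfied · (3,5)Q 1/5 not · (3,6)P 2/4 satisfied
Row 4: (4,0)P 1/3 not · (4,1)P 4/6 satisfied · (4,2)P 4/5 satisfied · (4,5)P 5/6 satisfied · (4,6)P 3/4 satisfied
Row 5: (5,1)Q 0/4 not · (5,2)P 2/3 satisfied · (5,4)P 1/1 satisfied · (5,6)P 2/2 satisfied
For instance (0,3) has only 1/3 same-type neighbors, below 1/2.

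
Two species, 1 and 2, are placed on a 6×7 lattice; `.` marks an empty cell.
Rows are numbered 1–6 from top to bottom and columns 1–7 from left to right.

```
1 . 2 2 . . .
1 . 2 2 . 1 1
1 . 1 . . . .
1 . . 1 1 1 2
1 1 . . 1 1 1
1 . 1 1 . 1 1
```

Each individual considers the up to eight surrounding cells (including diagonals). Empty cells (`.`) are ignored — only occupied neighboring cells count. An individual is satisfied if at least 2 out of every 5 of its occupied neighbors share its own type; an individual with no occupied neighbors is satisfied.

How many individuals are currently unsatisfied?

Row 1: (1,1)1 1/1 ok · (1,3)2 3/3 ok · (1,4)2 3/3 ok
Row 2: (2,1)1 2/2 ok · (2,3)2 3/4 ok · (2,4)2 3/4 ok · (2,6)1 1/1 ok · (2,7)1 1/1 ok
Row 3: (3,1)1 2/2 ok · (3,3)1 1/3 unhappy
Row 4: (4,1)1 3/3 ok · (4,4)1 3/3 ok · (4,5)1 4/4 ok · (4,6)1 4/5 ok · (4,7)2 0/3 unhappy
Row 5: (5,1)1 3/3 ok · (5,2)1 4/4 ok · (5,5)1 6/6 ok · (5,6)1 6/7 ok · (5,7)1 4/5 ok
Row 6: (6,1)1 2/2 ok · (6,3)1 2/2 ok · (6,4)1 2/2 ok · (6,6)1 4/4 ok · (6,7)1 3/3 ok
Unsatisfied: (3,3), (4,7) — 2 in total.

2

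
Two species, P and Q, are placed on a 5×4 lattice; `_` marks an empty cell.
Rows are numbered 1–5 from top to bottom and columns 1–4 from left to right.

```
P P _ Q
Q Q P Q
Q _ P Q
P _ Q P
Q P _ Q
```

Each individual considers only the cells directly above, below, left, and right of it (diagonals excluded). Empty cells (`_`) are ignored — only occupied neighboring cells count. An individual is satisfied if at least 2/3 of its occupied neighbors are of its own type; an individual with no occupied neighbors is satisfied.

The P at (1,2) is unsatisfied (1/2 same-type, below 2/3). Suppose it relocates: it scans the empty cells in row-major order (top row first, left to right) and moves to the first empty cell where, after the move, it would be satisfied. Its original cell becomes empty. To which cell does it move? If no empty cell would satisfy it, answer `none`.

Vacating (1,2). Empty cells in order:
  (1,3): 1/2 same-type → still unsatisfied.
  (3,2): 1/3 same-type → still unsatisfied.
  (4,2): 2/3 same-type → satisfied — stop here.

(4,2)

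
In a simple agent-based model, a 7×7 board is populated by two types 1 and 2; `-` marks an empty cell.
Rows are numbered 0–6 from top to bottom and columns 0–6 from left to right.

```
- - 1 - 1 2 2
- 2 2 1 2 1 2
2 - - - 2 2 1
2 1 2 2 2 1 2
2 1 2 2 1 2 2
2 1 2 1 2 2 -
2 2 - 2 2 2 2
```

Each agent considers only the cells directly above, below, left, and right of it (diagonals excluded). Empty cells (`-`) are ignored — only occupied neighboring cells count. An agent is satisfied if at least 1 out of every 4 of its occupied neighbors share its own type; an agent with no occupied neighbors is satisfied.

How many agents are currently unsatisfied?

8

(0,2)1 0/1 unhappy
(0,4)1 0/2 unhappy
(0,5)2 1/3 ok
(0,6)2 2/2 ok
(1,1)2 1/1 ok
(1,2)2 1/3 ok
(1,3)1 0/2 unhappy
(1,4)2 1/4 ok
(1,5)1 0/4 unhappy
(1,6)2 1/3 ok
(2,0)2 1/1 ok
(2,4)2 3/3 ok
(2,5)2 1/4 ok
(2,6)1 0/3 unhappy
(3,0)2 2/3 ok
(3,1)1 1/3 ok
(3,2)2 2/3 ok
(3,3)2 3/3 ok
(3,4)2 2/4 ok
(3,5)1 0/4 unhappy
(3,6)2 1/3 ok
(4,0)2 2/3 ok
(4,1)1 2/4 ok
(4,2)2 3/4 ok
(4,3)2 2/4 ok
(4,4)1 0/4 unhappy
(4,5)2 2/4 ok
(4,6)2 2/2 ok
(5,0)2 2/3 ok
(5,1)1 1/4 ok
(5,2)2 1/3 ok
(5,3)1 0/4 unhappy
(5,4)2 2/4 ok
(5,5)2 3/3 ok
(6,0)2 2/2 ok
(6,1)2 1/2 ok
(6,3)2 1/2 ok
(6,4)2 3/3 ok
(6,5)2 3/3 ok
(6,6)2 1/1 ok
Unsatisfied: (0,2), (0,4), (1,3), (1,5), (2,6), (3,5), (4,4), (5,3) — 8 in total.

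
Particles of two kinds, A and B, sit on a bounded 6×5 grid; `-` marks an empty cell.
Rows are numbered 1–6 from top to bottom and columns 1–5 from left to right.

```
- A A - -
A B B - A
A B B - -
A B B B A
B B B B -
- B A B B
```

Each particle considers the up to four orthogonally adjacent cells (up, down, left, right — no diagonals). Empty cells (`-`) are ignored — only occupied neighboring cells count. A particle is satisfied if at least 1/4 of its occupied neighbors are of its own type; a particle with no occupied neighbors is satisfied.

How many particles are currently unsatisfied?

(1,2)A 1/2 ok
(1,3)A 1/2 ok
(2,1)A 1/2 ok
(2,2)B 2/4 ok
(2,3)B 2/3 ok
(2,5)A 0/0 ok
(3,1)A 2/3 ok
(3,2)B 3/4 ok
(3,3)B 3/3 ok
(4,1)A 1/3 ok
(4,2)B 3/4 ok
(4,3)B 4/4 ok
(4,4)B 2/3 ok
(4,5)A 0/1 unhappy
(5,1)B 1/2 ok
(5,2)B 4/4 ok
(5,3)B 3/4 ok
(5,4)B 3/3 ok
(6,2)B 1/2 ok
(6,3)A 0/3 unhappy
(6,4)B 2/3 ok
(6,5)B 1/1 ok
Unsatisfied: (4,5), (6,3) — 2 in total.

2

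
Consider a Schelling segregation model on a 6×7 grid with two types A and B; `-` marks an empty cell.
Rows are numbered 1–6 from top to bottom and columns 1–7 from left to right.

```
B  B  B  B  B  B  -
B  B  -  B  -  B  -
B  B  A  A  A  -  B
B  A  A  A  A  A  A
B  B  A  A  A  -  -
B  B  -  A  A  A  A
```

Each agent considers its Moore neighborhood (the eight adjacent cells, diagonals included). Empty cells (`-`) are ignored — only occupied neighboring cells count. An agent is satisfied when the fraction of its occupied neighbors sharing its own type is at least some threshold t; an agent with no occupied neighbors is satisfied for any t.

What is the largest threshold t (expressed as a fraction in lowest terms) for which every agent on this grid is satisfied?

Row 1: (1,1)B 3/3 · (1,2)B 4/4 · (1,3)B 4/4 · (1,4)B 3/3 · (1,5)B 4/4 · (1,6)B 2/2
Row 2: (2,1)B 5/5 · (2,2)B 6/7 · (2,4)B 3/6 · (2,6)B 3/4
Row 3: (3,1)B 4/5 · (3,2)B 4/7 · (3,3)A 4/7 · (3,4)A 5/6 · (3,5)A 4/6 · (3,7)B 1/3
Row 4: (4,1)B 4/5 · (4,2)A 3/8 · (4,3)A 6/8 · (4,4)A 8/8 · (4,5)A 6/6 · (4,6)A 4/5 · (4,7)A 1/2
Row 5: (5,1)B 4/5 · (5,2)B 4/7 · (5,3)A 5/7 · (5,4)A 7/7 · (5,5)A 7/7
Row 6: (6,1)B 3/3 · (6,2)B 3/4 · (6,4)A 4/4 · (6,5)A 4/4 · (6,6)A 3/3 · (6,7)A 1/1
The smallest same-type fraction is 1/3 at (3,7), which reduces to 1/3. Any threshold above that leaves this agent unsatisfied.

1/3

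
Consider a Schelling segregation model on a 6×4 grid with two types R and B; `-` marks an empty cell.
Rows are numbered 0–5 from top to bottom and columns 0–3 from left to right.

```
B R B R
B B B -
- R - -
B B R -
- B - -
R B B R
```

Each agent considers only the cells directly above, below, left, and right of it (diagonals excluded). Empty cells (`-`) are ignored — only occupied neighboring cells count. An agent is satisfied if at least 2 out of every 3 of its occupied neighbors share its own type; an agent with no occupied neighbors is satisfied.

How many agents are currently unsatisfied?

11

Row 0: (0,0)B 1/2 unhappy · (0,1)R 0/3 unhappy · (0,2)B 1/3 unhappy · (0,3)R 0/1 unhappy
Row 1: (1,0)B 2/2 ok · (1,1)B 2/4 unhappy · (1,2)B 2/2 ok
Row 2: (2,1)R 0/2 unhappy
Row 3: (3,0)B 1/1 ok · (3,1)B 2/4 unhappy · (3,2)R 0/1 unhappy
Row 4: (4,1)B 2/2 ok
Row 5: (5,0)R 0/1 unhappy · (5,1)B 2/3 ok · (5,2)B 1/2 unhappy · (5,3)R 0/1 unhappy
Unsatisfied: (0,0), (0,1), (0,2), (0,3), (1,1), (2,1), (3,1), (3,2), (5,0), (5,2), (5,3) — 11 in total.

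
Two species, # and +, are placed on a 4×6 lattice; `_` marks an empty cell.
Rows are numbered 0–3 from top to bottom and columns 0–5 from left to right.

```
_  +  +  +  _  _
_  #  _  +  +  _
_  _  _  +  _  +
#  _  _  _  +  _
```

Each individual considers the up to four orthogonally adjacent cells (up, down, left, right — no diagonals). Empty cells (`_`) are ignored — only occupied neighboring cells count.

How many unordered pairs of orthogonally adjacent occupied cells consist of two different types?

Scan each occupied cell's neighbors to the right and below so each pair is counted once.
From row 0: 1 unlike of 4 pairs (running 1/4).
From row 1: 0 unlike of 2 pairs (running 1/6).
Total adjacent occupied pairs: 6; unlike-type pairs: 1.

1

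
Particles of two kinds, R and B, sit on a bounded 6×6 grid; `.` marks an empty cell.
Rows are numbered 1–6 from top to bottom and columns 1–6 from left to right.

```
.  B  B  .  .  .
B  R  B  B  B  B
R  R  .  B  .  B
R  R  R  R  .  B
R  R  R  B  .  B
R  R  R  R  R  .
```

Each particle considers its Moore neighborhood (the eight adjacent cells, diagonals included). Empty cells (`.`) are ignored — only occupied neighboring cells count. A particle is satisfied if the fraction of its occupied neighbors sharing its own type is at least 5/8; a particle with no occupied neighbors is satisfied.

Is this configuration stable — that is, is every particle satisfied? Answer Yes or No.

Row 1: (1,2)B 3/4 ok · (1,3)B 3/4 ok
Row 2: (2,1)B 1/4 unhappy · (2,2)R 2/6 unhappy · (2,3)B 4/6 ok · (2,4)B 4/4 ok · (2,5)B 4/4 ok · (2,6)B 2/2 ok
Row 3: (3,1)R 4/5 ok · (3,2)R 5/7 ok · (3,4)B 3/5 unhappy · (3,6)B 3/3 ok
Row 4: (4,1)R 5/5 ok · (4,2)R 7/7 ok · (4,3)R 5/7 ok · (4,4)R 2/4 unhappy · (4,6)B 2/2 ok
Row 5: (5,1)R 5/5 ok · (5,2)R 8/8 ok · (5,3)R 7/8 ok · (5,4)B 0/6 unhappy · (5,6)B 1/2 unhappy
Row 6: (6,1)R 3/3 ok · (6,2)R 5/5 ok · (6,3)R 4/5 ok · (6,4)R 3/4 ok · (6,5)R 1/3 unhappy
For instance (2,1) has only 1/4 same-type neighbors, below 5/8.

No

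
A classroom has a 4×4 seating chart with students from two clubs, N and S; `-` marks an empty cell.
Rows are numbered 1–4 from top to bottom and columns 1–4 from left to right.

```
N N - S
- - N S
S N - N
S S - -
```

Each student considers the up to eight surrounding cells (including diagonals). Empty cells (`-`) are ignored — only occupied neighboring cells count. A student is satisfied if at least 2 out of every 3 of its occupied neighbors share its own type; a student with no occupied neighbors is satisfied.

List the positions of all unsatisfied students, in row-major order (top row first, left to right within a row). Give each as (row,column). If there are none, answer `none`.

Row 1: (1,1)N 1/1 ok · (1,2)N 2/2 ok · (1,4)S 1/2 unhappy
Row 2: (2,3)N 3/5 unhappy · (2,4)S 1/3 unhappy
Row 3: (3,1)S 2/3 ok · (3,2)N 1/4 unhappy · (3,4)N 1/2 unhappy
Row 4: (4,1)S 2/3 ok · (4,2)S 2/3 ok

(1,4), (2,3), (2,4), (3,2), (3,4)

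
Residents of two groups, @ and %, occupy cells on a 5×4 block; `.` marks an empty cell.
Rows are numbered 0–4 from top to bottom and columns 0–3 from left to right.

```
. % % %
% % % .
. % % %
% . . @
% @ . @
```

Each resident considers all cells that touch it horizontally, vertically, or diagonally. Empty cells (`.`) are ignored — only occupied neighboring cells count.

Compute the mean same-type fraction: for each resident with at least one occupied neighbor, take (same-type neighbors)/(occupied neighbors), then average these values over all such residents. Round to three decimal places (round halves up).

Row 0: (0,1)% 4/4 · (0,2)% 4/4 · (0,3)% 2/2
Row 1: (1,0)% 3/3 · (1,1)% 6/6 · (1,2)% 7/7
Row 2: (2,1)% 5/5 · (2,2)% 4/5 · (2,3)% 2/3
Row 3: (3,0)% 2/3 · (3,3)@ 1/3
Row 4: (4,0)% 1/2 · (4,1)@ 0/2 · (4,3)@ 1/1
Sum over 14 residents: 4/4 + 4/4 + 2/2 + 3/3 + 6/6 + 7/7 + 5/5 + 4/5 + 2/3 + 2/3 + 1/3 + 1/2 + 0/2 + 1/1 = 329/30; mean = 329/30 ÷ 14 = 47/60 = 0.783333… → 0.783.

0.783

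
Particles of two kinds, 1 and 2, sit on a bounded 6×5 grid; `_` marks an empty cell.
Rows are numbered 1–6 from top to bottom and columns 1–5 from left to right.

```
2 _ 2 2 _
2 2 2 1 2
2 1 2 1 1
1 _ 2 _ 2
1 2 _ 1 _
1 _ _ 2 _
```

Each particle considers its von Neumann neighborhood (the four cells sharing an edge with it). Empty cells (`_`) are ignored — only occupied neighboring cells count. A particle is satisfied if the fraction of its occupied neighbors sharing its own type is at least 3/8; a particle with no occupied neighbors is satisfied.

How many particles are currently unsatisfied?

(1,1)2 1/1 satisfied
(1,3)2 2/2 satisfied
(1,4)2 1/2 satisfied
(2,1)2 3/3 satisfied
(2,2)2 2/3 satisfied
(2,3)2 3/4 satisfied
(2,4)1 1/4 not
(2,5)2 0/2 not
(3,1)2 1/3 not
(3,2)1 0/3 not
(3,3)2 2/4 satisfied
(3,4)1 2/3 satisfied
(3,5)1 1/3 not
(4,1)1 1/2 satisfied
(4,3)2 1/1 satisfied
(4,5)2 0/1 not
(5,1)1 2/3 satisfied
(5,2)2 0/1 not
(5,4)1 0/1 not
(6,1)1 1/1 satisfied
(6,4)2 0/1 not
Unsatisfied: (2,4), (2,5), (3,1), (3,2), (3,5), (4,5), (5,2), (5,4), (6,4) — 9 in total.

9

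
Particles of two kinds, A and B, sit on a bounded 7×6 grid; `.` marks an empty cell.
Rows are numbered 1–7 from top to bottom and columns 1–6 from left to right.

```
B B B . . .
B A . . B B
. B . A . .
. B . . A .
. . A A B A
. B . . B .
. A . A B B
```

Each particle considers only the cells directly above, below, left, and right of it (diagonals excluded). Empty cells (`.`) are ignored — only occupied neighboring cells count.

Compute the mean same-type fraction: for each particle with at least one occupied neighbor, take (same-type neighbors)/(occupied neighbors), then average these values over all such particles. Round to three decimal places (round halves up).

(1,1)B 2/2
(1,2)B 2/3
(1,3)B 1/1
(2,1)B 1/2
(2,2)A 0/3
(2,5)B 1/1
(2,6)B 1/1
(3,2)B 1/2
(3,4)A — no occupied neighbors
(4,2)B 1/1
(4,5)A 0/1
(5,3)A 1/1
(5,4)A 1/2
(5,5)B 1/4
(5,6)A 0/1
(6,2)B 0/1
(6,5)B 2/2
(7,2)A 0/1
(7,4)A 0/1
(7,5)B 2/3
(7,6)B 1/1
Sum over 20 particles: 2/2 + 2/3 + 1/1 + 1/2 + 0/3 + 1/1 + 1/1 + 1/2 + 1/1 + 0/1 + 1/1 + 1/2 + 1/4 + 0/1 + 0/1 + 2/2 + 0/1 + 0/1 + 2/3 + 1/1 = 133/12; mean = 133/12 ÷ 20 = 133/240 = 0.554166… → 0.554.

0.554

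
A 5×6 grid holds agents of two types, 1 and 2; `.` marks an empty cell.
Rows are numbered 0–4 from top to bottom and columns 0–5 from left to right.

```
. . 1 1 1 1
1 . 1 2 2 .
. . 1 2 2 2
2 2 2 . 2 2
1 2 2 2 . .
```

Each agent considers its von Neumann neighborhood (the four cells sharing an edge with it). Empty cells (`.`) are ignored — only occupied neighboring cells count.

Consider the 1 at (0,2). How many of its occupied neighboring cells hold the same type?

Occupied neighbors of (0,2): (1,2)=1, (0,3)=1.
Same type (1): 2 of 2.

2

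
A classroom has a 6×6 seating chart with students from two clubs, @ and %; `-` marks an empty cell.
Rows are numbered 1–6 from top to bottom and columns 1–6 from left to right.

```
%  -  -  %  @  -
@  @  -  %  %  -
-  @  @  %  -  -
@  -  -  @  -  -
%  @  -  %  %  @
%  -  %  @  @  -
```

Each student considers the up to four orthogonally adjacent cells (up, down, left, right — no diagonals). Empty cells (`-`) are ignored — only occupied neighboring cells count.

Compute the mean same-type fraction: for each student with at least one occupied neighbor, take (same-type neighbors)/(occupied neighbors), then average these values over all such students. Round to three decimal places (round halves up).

0.389

(1,1)% 0/1
(1,4)% 1/2
(1,5)@ 0/2
(2,1)@ 1/2
(2,2)@ 2/2
(2,4)% 3/3
(2,5)% 1/2
(3,2)@ 2/2
(3,3)@ 1/2
(3,4)% 1/3
(4,1)@ 0/1
(4,4)@ 0/2
(5,1)% 1/3
(5,2)@ 0/1
(5,4)% 1/3
(5,5)% 1/3
(5,6)@ 0/1
(6,1)% 1/1
(6,3)% 0/1
(6,4)@ 1/3
(6,5)@ 1/2
Sum over 21 students: 0/1 + 1/2 + 0/2 + 1/2 + 2/2 + 3/3 + 1/2 + 2/2 + 1/2 + 1/3 + 0/1 + 0/2 + 1/3 + 0/1 + 1/3 + 1/3 + 0/1 + 1/1 + 0/1 + 1/3 + 1/2 = 49/6; mean = 49/6 ÷ 21 = 7/18 = 0.388888… → 0.389.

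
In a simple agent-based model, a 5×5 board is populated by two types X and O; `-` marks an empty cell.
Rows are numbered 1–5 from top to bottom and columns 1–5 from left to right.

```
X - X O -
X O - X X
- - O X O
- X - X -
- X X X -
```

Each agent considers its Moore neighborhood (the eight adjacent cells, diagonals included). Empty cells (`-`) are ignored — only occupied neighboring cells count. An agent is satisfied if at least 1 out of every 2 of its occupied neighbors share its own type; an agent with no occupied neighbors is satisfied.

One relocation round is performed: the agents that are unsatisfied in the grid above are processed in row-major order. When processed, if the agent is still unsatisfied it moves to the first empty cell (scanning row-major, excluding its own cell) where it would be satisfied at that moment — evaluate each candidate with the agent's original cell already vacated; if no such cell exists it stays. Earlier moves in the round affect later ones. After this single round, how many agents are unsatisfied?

3

Initially unsatisfied (in order): (1,3), (1,4), (2,2), (3,3), (3,5).
  (1,3) → (1,2).
  (1,4) → (3,2).
  (2,2): no empty cell satisfies it; stays.
  (3,3) → (3,1).
  (3,5) → (4,1).
Resulting grid:
X X - - -
X O - X X
O O - X -
O X - X -
- X X X -
Unsatisfied now: (2,1), (2,2), (4,2).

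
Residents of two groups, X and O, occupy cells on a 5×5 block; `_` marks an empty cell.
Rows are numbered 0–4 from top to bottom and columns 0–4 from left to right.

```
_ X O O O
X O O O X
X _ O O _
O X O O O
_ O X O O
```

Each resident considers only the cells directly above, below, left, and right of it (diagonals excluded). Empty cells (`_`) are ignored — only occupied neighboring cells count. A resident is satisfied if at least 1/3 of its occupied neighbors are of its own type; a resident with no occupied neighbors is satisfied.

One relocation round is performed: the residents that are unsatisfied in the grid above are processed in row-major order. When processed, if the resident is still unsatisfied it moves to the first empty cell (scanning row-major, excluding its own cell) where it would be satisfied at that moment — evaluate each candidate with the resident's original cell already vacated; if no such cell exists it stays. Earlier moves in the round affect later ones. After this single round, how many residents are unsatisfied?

1

Initially unsatisfied (in order): (0,1), (1,4), (3,0), (3,1), (4,1), (4,2).
  (0,1) → (0,0).
  (1,4) → (0,1).
  (3,0) → (1,4).
  (3,1) → (2,1).
  (4,1) → (2,4).
  (4,2) → (3,0).
Resulting grid:
X X O O O
X O O O O
X X O O O
X _ O O O
_ _ _ O O
Unsatisfied now: (1,1).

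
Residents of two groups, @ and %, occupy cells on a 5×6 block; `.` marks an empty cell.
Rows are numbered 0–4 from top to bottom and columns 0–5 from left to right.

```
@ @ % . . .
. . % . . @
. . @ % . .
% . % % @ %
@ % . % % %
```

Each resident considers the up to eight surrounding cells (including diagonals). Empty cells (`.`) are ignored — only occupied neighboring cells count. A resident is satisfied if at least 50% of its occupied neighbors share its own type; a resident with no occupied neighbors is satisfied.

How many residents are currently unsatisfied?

Row 0: (0,0)@ 1/1 ✓ · (0,1)@ 1/3 ✗ · (0,2)% 1/2 ✓
Row 1: (1,2)% 2/4 ✓ · (1,5)@ 0/0 ✓
Row 2: (2,2)@ 0/4 ✗ · (2,3)% 3/5 ✓
Row 3: (3,0)% 1/2 ✓ · (3,2)% 4/5 ✓ · (3,3)% 4/6 ✓ · (3,4)@ 0/6 ✗ · (3,5)% 2/3 ✓
Row 4: (4,0)@ 0/2 ✗ · (4,1)% 2/3 ✓ · (4,3)% 3/4 ✓ · (4,4)% 4/5 ✓ · (4,5)% 2/3 ✓
Unsatisfied: (0,1), (2,2), (3,4), (4,0) — 4 in total.

4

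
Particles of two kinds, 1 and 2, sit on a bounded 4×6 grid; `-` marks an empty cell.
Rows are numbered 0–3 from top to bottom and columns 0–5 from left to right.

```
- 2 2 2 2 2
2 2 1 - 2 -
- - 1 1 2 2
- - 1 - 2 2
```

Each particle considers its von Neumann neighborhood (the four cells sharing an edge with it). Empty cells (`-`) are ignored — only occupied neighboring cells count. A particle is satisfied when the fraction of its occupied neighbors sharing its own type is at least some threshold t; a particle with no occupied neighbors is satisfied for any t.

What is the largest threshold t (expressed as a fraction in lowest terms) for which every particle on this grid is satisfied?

1/3

(0,1)2 2/2
(0,2)2 2/3
(0,3)2 2/2
(0,4)2 3/3
(0,5)2 1/1
(1,0)2 1/1
(1,1)2 2/3
(1,2)1 1/3
(1,4)2 2/2
(2,2)1 3/3
(2,3)1 1/2
(2,4)2 3/4
(2,5)2 2/2
(3,2)1 1/1
(3,4)2 2/2
(3,5)2 2/2
The smallest same-type fraction is 1/3 at (1,2), which reduces to 1/3. Any threshold above that leaves this particle unsatisfied.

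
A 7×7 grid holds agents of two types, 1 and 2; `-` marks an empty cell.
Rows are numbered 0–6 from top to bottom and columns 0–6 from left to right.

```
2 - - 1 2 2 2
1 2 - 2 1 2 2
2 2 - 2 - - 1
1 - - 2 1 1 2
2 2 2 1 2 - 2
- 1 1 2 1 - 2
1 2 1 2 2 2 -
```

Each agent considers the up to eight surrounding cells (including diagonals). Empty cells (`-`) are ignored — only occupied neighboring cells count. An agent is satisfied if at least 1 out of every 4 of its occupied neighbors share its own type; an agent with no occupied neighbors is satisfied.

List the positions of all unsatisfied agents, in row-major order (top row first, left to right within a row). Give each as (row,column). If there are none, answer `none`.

(1,0), (1,4), (3,0), (5,4), (6,1)

Row 0: (0,0)2 1/2 satisfied · (0,3)1 1/3 satisfied · (0,4)2 3/5 satisfied · (0,5)2 4/5 satisfied · (0,6)2 3/3 satisfied
Row 1: (1,0)1 0/4 not · (1,1)2 3/4 satisfied · (1,3)2 2/4 satisfied · (1,4)1 1/6 not · (1,5)2 4/6 satisfied · (1,6)2 3/4 satisfied
Row 2: (2,0)2 2/4 satisfied · (2,1)2 2/4 satisfied · (2,3)2 2/4 satisfied · (2,6)1 1/4 satisfied
Row 3: (3,0)1 0/4 not · (3,3)2 3/5 satisfied · (3,4)1 2/5 satisfied · (3,5)1 2/5 satisfied · (3,6)2 1/3 satisfied
Row 4: (4,0)2 1/3 satisfied · (4,1)2 2/5 satisfied · (4,2)2 3/6 satisfied · (4,3)1 3/7 satisfied · (4,4)2 2/6 satisfied · (4,6)2 2/3 satisfied
Row 5: (5,1)1 3/7 satisfied · (5,2)1 3/8 satisfied · (5,3)2 4/8 satisfied · (5,4)1 1/6 not · (5,6)2 2/2 satisfied
Row 6: (6,0)1 1/2 satisfied · (6,1)2 0/4 not · (6,2)1 2/5 satisfied · (6,3)2 2/5 satisfied · (6,4)2 3/4 satisfied · (6,5)2 2/3 satisfied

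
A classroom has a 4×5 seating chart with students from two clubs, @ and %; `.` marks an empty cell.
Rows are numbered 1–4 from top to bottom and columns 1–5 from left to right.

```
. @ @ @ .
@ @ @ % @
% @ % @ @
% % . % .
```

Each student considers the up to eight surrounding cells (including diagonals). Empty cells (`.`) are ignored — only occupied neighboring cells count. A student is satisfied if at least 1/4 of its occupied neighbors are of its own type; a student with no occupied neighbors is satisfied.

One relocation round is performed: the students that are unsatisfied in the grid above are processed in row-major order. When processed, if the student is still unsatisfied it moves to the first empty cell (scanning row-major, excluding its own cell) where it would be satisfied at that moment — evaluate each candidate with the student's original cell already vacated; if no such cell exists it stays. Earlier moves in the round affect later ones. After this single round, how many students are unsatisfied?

0

Initially unsatisfied (in order): (2,4).
  (2,4) → (4,3).
Resulting grid:
. @ @ @ .
@ @ @ . @
% @ % @ @
% % % % .
All satisfied now.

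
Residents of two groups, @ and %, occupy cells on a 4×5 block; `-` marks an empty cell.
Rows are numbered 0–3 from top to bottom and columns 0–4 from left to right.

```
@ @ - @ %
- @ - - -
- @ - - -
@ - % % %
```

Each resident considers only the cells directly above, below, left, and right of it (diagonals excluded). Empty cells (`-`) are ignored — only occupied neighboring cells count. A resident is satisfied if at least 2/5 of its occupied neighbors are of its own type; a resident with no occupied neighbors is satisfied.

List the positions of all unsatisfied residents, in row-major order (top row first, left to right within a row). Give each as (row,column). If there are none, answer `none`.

(0,3), (0,4)

Row 0: (0,0)@ 1/1 ✓ · (0,1)@ 2/2 ✓ · (0,3)@ 0/1 ✗ · (0,4)% 0/1 ✗
Row 1: (1,1)@ 2/2 ✓
Row 2: (2,1)@ 1/1 ✓
Row 3: (3,0)@ 0/0 ✓ · (3,2)% 1/1 ✓ · (3,3)% 2/2 ✓ · (3,4)% 1/1 ✓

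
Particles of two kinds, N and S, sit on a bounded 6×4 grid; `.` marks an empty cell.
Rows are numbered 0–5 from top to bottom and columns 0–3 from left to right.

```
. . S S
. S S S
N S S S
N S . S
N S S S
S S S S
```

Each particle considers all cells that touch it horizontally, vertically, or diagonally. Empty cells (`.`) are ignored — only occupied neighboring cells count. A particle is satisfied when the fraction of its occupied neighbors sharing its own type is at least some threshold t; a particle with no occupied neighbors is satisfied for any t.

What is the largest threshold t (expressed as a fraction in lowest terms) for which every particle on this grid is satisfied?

1/5

Row 0: (0,2)S 4/4 · (0,3)S 3/3
Row 1: (1,1)S 4/5 · (1,2)S 7/7 · (1,3)S 5/5
Row 2: (2,0)N 1/4 · (2,1)S 4/6 · (2,2)S 7/7 · (2,3)S 4/4
Row 3: (3,0)N 2/5 · (3,1)S 4/7 · (3,3)S 4/4
Row 4: (4,0)N 1/5 · (4,1)S 5/7 · (4,2)S 7/7 · (4,3)S 4/4
Row 5: (5,0)S 2/3 · (5,1)S 4/5 · (5,2)S 5/5 · (5,3)S 3/3
The smallest same-type fraction is 1/5 at (4,0), which reduces to 1/5. Any threshold above that leaves this particle unsatisfied.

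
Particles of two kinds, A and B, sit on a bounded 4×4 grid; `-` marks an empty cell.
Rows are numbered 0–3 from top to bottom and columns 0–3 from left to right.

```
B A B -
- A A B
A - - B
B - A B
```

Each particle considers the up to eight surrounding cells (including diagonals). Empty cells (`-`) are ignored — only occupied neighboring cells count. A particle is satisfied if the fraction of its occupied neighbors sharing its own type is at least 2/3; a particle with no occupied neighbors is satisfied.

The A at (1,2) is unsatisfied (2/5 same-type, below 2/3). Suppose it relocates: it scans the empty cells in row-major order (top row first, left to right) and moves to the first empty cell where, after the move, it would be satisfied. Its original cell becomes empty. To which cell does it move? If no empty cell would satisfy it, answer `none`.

Vacating (1,2). Empty cells in order:
  (0,3): 0/2 same-type → still unsatisfied.
  (1,0): 3/4 same-type → satisfied — stop here.

(1,0)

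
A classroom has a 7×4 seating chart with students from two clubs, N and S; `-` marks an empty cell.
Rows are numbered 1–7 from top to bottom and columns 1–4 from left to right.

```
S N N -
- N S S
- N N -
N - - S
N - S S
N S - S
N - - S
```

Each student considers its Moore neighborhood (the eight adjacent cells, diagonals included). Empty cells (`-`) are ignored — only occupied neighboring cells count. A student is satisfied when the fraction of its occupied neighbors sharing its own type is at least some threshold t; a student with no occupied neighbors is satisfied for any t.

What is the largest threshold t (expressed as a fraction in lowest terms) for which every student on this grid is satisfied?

Row 1: (1,1)S 0/2 · (1,2)N 2/4 · (1,3)N 2/4
Row 2: (2,2)N 4/6 · (2,3)S 1/6 · (2,4)S 1/3
Row 3: (3,2)N 3/4 · (3,3)N 2/5
Row 4: (4,1)N 2/2 · (4,4)S 2/3
Row 5: (5,1)N 2/3 · (5,3)S 4/4 · (5,4)S 3/3
Row 6: (6,1)N 2/3 · (6,2)S 1/4 · (6,4)S 3/3
Row 7: (7,1)N 1/2 · (7,4)S 1/1
The smallest same-type fraction is 0/2 at (1,1), which reduces to 0/1. Any threshold above that leaves this student unsatisfied.

0/1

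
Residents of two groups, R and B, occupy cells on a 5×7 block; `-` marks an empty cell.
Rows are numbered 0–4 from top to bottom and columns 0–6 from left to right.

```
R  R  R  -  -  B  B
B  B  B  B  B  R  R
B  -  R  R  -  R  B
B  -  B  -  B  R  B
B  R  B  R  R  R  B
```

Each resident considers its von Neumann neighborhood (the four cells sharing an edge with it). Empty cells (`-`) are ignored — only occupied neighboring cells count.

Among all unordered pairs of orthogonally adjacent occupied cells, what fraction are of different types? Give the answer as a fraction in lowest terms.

Scan each occupied cell's neighbors to the right and below so each pair is counted once.
Row 0: R(0,0)–R(0,1)= R(0,0)–B(1,0)≠ R(0,1)–R(0,2)= R(0,1)–B(1,1)≠ R(0,2)–B(1,2)≠ B(0,5)–B(0,6)= B(0,5)–R(1,5)≠ B(0,6)–R(1,6)≠  → 5/8 unlike.
Row 1: B(1,0)–B(1,1)= B(1,0)–B(2,0)= B(1,1)–B(1,2)= B(1,2)–B(1,3)= B(1,2)–R(2,2)≠ B(1,3)–B(1,4)= B(1,3)–R(2,3)≠ B(1,4)–R(1,5)≠ R(1,5)–R(1,6)= R(1,5)–R(2,5)= R(1,6)–B(2,6)≠  → 4/11 unlike.
Row 2: B(2,0)–B(3,0)= R(2,2)–R(2,3)= R(2,2)–B(3,2)≠ R(2,5)–B(2,6)≠ R(2,5)–R(3,5)= B(2,6)–B(3,6)=  → 2/6 unlike.
Row 3: B(3,0)–B(4,0)= B(3,2)–B(4,2)= B(3,4)–R(3,5)≠ B(3,4)–R(4,4)≠ R(3,5)–B(3,6)≠ R(3,5)–R(4,5)= B(3,6)–B(4,6)=  → 3/7 unlike.
Row 4: B(4,0)–R(4,1)≠ R(4,1)–B(4,2)≠ B(4,2)–R(4,3)≠ R(4,3)–R(4,4)= R(4,4)–R(4,5)= R(4,5)–B(4,6)≠  → 4/6 unlike.
Total adjacent occupied pairs: 38; unlike-type pairs: 18.
18/38 reduces to 9/19.

9/19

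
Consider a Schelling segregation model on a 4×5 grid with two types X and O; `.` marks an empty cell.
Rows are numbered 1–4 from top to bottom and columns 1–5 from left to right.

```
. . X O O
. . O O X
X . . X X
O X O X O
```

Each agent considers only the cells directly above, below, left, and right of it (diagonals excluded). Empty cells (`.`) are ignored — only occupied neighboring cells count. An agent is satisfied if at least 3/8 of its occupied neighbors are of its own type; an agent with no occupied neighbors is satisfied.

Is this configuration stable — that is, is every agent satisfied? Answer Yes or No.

No

Row 1: (1,3)X 0/2 not · (1,4)O 2/3 satisfied · (1,5)O 1/2 satisfied
Row 2: (2,3)O 1/2 satisfied · (2,4)O 2/4 satisfied · (2,5)X 1/3 not
Row 3: (3,1)X 0/1 not · (3,4)X 2/3 satisfied · (3,5)X 2/3 satisfied
Row 4: (4,1)O 0/2 not · (4,2)X 0/2 not · (4,3)O 0/2 not · (4,4)X 1/3 not · (4,5)O 0/2 not
For instance (1,3) has only 0/2 same-type neighbors, below 3/8.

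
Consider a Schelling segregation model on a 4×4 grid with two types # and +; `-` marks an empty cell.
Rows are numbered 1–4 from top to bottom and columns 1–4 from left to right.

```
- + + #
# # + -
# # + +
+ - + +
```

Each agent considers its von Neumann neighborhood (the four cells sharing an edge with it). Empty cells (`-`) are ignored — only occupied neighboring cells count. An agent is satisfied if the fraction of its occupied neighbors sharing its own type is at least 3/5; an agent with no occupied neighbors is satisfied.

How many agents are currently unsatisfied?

Row 1: (1,2)+ 1/2 unhappy · (1,3)+ 2/3 ok · (1,4)# 0/1 unhappy
Row 2: (2,1)# 2/2 ok · (2,2)# 2/4 unhappy · (2,3)+ 2/3 ok
Row 3: (3,1)# 2/3 ok · (3,2)# 2/3 ok · (3,3)+ 3/4 ok · (3,4)+ 2/2 ok
Row 4: (4,1)+ 0/1 unhappy · (4,3)+ 2/2 ok · (4,4)+ 2/2 ok
Unsatisfied: (1,2), (1,4), (2,2), (4,1) — 4 in total.

4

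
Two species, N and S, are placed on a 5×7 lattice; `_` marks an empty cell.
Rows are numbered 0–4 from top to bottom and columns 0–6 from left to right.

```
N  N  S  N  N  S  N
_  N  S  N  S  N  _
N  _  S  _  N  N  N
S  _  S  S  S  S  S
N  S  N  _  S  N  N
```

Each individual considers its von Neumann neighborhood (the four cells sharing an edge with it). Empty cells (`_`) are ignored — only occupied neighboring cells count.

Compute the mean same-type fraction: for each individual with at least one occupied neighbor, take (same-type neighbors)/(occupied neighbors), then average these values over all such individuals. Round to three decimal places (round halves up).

0.408

(0,0)N 1/1
(0,1)N 2/3
(0,2)S 1/3
(0,3)N 2/3
(0,4)N 1/3
(0,5)S 0/3
(0,6)N 0/1
(1,1)N 1/2
(1,2)S 2/4
(1,3)N 1/3
(1,4)S 0/4
(1,5)N 1/3
(2,0)N 0/1
(2,2)S 2/2
(2,4)N 1/3
(2,5)N 3/4
(2,6)N 1/2
(3,0)S 0/2
(3,2)S 2/3
(3,3)S 2/2
(3,4)S 3/4
(3,5)S 2/4
(3,6)S 1/3
(4,0)N 0/2
(4,1)S 0/2
(4,2)N 0/2
(4,4)S 1/2
(4,5)N 1/3
(4,6)N 1/2
Sum over 29 individuals: 1/1 + 2/3 + 1/3 + 2/3 + 1/3 + 0/3 + 0/1 + 1/2 + 2/4 + 1/3 + 0/4 + 1/3 + 0/1 + 2/2 + 1/3 + 3/4 + 1/2 + 0/2 + 2/3 + 2/2 + 3/4 + 2/4 + 1/3 + 0/2 + 0/2 + 0/2 + 1/2 + 1/3 + 1/2 = 71/6; mean = 71/6 ÷ 29 = 71/174 = 0.408045… → 0.408.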